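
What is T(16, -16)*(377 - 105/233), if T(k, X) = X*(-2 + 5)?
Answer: -4211328/233 ≈ -18074.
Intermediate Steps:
T(k, X) = 3*X (T(k, X) = X*3 = 3*X)
T(16, -16)*(377 - 105/233) = (3*(-16))*(377 - 105/233) = -48*(377 - 105*1/233) = -48*(377 - 105/233) = -48*87736/233 = -4211328/233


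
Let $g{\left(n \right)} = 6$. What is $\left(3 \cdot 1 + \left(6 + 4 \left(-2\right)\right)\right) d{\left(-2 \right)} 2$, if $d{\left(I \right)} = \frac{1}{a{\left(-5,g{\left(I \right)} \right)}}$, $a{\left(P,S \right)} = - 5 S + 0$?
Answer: $- \frac{1}{15} \approx -0.066667$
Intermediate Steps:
$a{\left(P,S \right)} = - 5 S$
$d{\left(I \right)} = - \frac{1}{30}$ ($d{\left(I \right)} = \frac{1}{\left(-5\right) 6} = \frac{1}{-30} = - \frac{1}{30}$)
$\left(3 \cdot 1 + \left(6 + 4 \left(-2\right)\right)\right) d{\left(-2 \right)} 2 = \left(3 \cdot 1 + \left(6 + 4 \left(-2\right)\right)\right) \left(- \frac{1}{30}\right) 2 = \left(3 + \left(6 - 8\right)\right) \left(- \frac{1}{30}\right) 2 = \left(3 - 2\right) \left(- \frac{1}{30}\right) 2 = 1 \left(- \frac{1}{30}\right) 2 = \left(- \frac{1}{30}\right) 2 = - \frac{1}{15}$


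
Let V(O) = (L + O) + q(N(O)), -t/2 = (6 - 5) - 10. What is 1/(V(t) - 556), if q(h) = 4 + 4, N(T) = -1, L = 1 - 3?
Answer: -1/532 ≈ -0.0018797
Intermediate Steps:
L = -2
q(h) = 8
t = 18 (t = -2*((6 - 5) - 10) = -2*(1 - 10) = -2*(-9) = 18)
V(O) = 6 + O (V(O) = (-2 + O) + 8 = 6 + O)
1/(V(t) - 556) = 1/((6 + 18) - 556) = 1/(24 - 556) = 1/(-532) = -1/532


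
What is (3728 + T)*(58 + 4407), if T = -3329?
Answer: 1781535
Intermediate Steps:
(3728 + T)*(58 + 4407) = (3728 - 3329)*(58 + 4407) = 399*4465 = 1781535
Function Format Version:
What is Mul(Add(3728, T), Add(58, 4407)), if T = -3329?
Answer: 1781535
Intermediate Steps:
Mul(Add(3728, T), Add(58, 4407)) = Mul(Add(3728, -3329), Add(58, 4407)) = Mul(399, 4465) = 1781535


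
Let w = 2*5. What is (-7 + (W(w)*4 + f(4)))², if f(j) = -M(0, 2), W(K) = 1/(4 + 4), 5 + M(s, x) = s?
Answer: 9/4 ≈ 2.2500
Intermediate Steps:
M(s, x) = -5 + s
w = 10
W(K) = ⅛ (W(K) = 1/8 = ⅛)
f(j) = 5 (f(j) = -(-5 + 0) = -1*(-5) = 5)
(-7 + (W(w)*4 + f(4)))² = (-7 + ((⅛)*4 + 5))² = (-7 + (½ + 5))² = (-7 + 11/2)² = (-3/2)² = 9/4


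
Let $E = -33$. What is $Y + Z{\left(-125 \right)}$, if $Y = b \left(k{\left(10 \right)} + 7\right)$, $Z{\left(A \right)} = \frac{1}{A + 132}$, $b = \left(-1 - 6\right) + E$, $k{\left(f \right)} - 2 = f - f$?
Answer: $- \frac{2519}{7} \approx -359.86$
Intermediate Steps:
$k{\left(f \right)} = 2$ ($k{\left(f \right)} = 2 + \left(f - f\right) = 2 + 0 = 2$)
$b = -40$ ($b = \left(-1 - 6\right) - 33 = -7 - 33 = -40$)
$Z{\left(A \right)} = \frac{1}{132 + A}$
$Y = -360$ ($Y = - 40 \left(2 + 7\right) = \left(-40\right) 9 = -360$)
$Y + Z{\left(-125 \right)} = -360 + \frac{1}{132 - 125} = -360 + \frac{1}{7} = - \frac{2519}{7}$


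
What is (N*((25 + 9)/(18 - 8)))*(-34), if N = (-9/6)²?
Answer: -2601/10 ≈ -260.10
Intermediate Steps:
N = 9/4 (N = (-9*⅙)² = (-3/2)² = 9/4 ≈ 2.2500)
(N*((25 + 9)/(18 - 8)))*(-34) = (9*((25 + 9)/(18 - 8))/4)*(-34) = (9*(34/10)/4)*(-34) = (9*(34*(⅒))/4)*(-34) = ((9/4)*(17/5))*(-34) = (153/20)*(-34) = -2601/10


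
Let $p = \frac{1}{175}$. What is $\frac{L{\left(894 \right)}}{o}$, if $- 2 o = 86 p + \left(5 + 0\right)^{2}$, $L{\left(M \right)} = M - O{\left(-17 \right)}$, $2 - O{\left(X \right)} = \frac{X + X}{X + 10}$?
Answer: $- \frac{313900}{4461} \approx -70.365$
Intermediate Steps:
$p = \frac{1}{175} \approx 0.0057143$
$O{\left(X \right)} = 2 - \frac{2 X}{10 + X}$ ($O{\left(X \right)} = 2 - \frac{X + X}{X + 10} = 2 - \frac{2 X}{10 + X}$)
$L{\left(M \right)} = \frac{20}{7} + M$ ($L{\left(M \right)} = M - \frac{20}{10 - 17} = M - \frac{20}{-7} = M - 20 \left(- \frac{1}{7}\right) = M - - \frac{20}{7} = M + \frac{20}{7} = \frac{20}{7} + M$)
$o = - \frac{4461}{350}$ ($o = - \frac{86 \cdot \frac{1}{175} + \left(5 + 0\right)^{2}}{2} = - \frac{\frac{86}{175} + 5^{2}}{2} = - \frac{\frac{86}{175} + 25}{2} = \left(- \frac{1}{2}\right) \frac{4461}{175} = - \frac{4461}{350} \approx -12.746$)
$\frac{L{\left(894 \right)}}{o} = \frac{\frac{20}{7} + 894}{- \frac{4461}{350}} = \frac{6278}{7} \left(- \frac{350}{4461}\right) = - \frac{313900}{4461}$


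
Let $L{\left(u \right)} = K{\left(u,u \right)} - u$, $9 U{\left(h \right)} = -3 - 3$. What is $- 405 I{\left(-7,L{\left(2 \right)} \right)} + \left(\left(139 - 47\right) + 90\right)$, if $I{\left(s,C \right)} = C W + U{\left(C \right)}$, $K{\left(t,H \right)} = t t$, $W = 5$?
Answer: $-3598$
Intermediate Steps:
$K{\left(t,H \right)} = t^{2}$
$U{\left(h \right)} = - \frac{2}{3}$ ($U{\left(h \right)} = \frac{-3 - 3}{9} = \frac{1}{9} \left(-6\right) = - \frac{2}{3}$)
$L{\left(u \right)} = u^{2} - u$
$I{\left(s,C \right)} = - \frac{2}{3} + 5 C$ ($I{\left(s,C \right)} = C 5 - \frac{2}{3} = 5 C - \frac{2}{3} = - \frac{2}{3} + 5 C$)
$- 405 I{\left(-7,L{\left(2 \right)} \right)} + \left(\left(139 - 47\right) + 90\right) = - 405 \left(- \frac{2}{3} + 5 \cdot 2 \left(-1 + 2\right)\right) + \left(\left(139 - 47\right) + 90\right) = - 405 \left(- \frac{2}{3} + 5 \cdot 2 \cdot 1\right) + \left(92 + 90\right) = - 405 \left(- \frac{2}{3} + 5 \cdot 2\right) + 182 = - 405 \left(- \frac{2}{3} + 10\right) + 182 = \left(-405\right) \frac{28}{3} + 182 = -3780 + 182 = -3598$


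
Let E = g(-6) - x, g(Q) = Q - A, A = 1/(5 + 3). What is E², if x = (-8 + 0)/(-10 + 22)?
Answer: 17161/576 ≈ 29.793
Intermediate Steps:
A = ⅛ (A = 1/8 = ⅛ ≈ 0.12500)
g(Q) = -⅛ + Q (g(Q) = Q - 1*⅛ = Q - ⅛ = -⅛ + Q)
x = -⅔ (x = -8/12 = -8*1/12 = -⅔ ≈ -0.66667)
E = -131/24 (E = (-⅛ - 6) - 1*(-⅔) = -49/8 + ⅔ = -131/24 ≈ -5.4583)
E² = (-131/24)² = 17161/576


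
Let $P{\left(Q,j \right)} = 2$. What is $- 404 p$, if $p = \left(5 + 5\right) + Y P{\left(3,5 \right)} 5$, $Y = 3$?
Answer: $-16160$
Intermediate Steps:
$p = 40$ ($p = \left(5 + 5\right) + 3 \cdot 2 \cdot 5 = 10 + 6 \cdot 5 = 10 + 30 = 40$)
$- 404 p = \left(-404\right) 40 = -16160$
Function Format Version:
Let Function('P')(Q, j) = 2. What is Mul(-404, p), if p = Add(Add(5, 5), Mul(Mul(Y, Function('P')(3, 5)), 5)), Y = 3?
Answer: -16160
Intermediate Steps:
p = 40 (p = Add(Add(5, 5), Mul(Mul(3, 2), 5)) = Add(10, Mul(6, 5)) = Add(10, 30) = 40)
Mul(-404, p) = Mul(-404, 40) = -16160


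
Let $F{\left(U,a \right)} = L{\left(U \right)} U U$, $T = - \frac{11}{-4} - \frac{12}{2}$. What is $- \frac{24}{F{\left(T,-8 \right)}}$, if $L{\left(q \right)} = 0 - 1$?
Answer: $\frac{384}{169} \approx 2.2722$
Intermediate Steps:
$L{\left(q \right)} = -1$
$T = - \frac{13}{4}$ ($T = \left(-11\right) \left(- \frac{1}{4}\right) - 6 = \frac{11}{4} - 6 = - \frac{13}{4} \approx -3.25$)
$F{\left(U,a \right)} = - U^{2}$ ($F{\left(U,a \right)} = - U U = - U^{2}$)
$- \frac{24}{F{\left(T,-8 \right)}} = - \frac{24}{\left(-1\right) \left(- \frac{13}{4}\right)^{2}} = - \frac{24}{\left(-1\right) \frac{169}{16}} = - \frac{24}{- \frac{169}{16}} = \left(-24\right) \left(- \frac{16}{169}\right) = \frac{384}{169}$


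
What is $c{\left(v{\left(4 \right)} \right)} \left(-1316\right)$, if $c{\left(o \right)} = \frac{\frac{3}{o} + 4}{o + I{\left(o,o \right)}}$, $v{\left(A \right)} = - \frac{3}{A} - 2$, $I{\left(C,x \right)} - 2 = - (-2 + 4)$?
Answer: $\frac{168448}{121} \approx 1392.1$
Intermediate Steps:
$I{\left(C,x \right)} = 0$ ($I{\left(C,x \right)} = 2 - \left(-2 + 4\right) = 2 - 2 = 0$)
$v{\left(A \right)} = -2 - \frac{3}{A}$
$c{\left(o \right)} = \frac{4 + \frac{3}{o}}{o}$ ($c{\left(o \right)} = \frac{\frac{3}{o} + 4}{o + 0} = \frac{4 + \frac{3}{o}}{o}$)
$c{\left(v{\left(4 \right)} \right)} \left(-1316\right) = \frac{3 + 4 \left(-2 - \frac{3}{4}\right)}{\left(-2 - \frac{3}{4}\right)^{2}} \left(-1316\right) = \frac{3 + 4 \left(- \frac{11}{4}\right)}{\frac{121}{16}} \left(-1316\right) = \frac{16 \left(3 - 11\right)}{121} \left(-1316\right) = \frac{16}{121} \left(-8\right) \left(-1316\right) = \left(- \frac{128}{121}\right) \left(-1316\right) = \frac{168448}{121}$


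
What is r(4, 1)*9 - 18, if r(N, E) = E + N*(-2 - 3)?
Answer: -189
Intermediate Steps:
r(N, E) = E - 5*N (r(N, E) = E + N*(-5) = E - 5*N)
r(4, 1)*9 - 18 = (1 - 5*4)*9 - 18 = (1 - 20)*9 - 18 = -19*9 - 18 = -171 - 18 = -189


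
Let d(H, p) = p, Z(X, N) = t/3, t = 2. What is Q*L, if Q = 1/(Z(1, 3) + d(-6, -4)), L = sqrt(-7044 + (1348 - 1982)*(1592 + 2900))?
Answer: -3*I*sqrt(713743)/5 ≈ -506.9*I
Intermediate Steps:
Z(X, N) = 2/3
L = 2*I*sqrt(713743) (L = sqrt(-7044 - 634*4492) = sqrt(-7044 - 2847928) = sqrt(-2854972) = 2*I*sqrt(713743) ≈ 1689.7*I)
Q = -3/10 (Q = 1/(2/3 - 4) = 1/(-10/3) = -3/10 ≈ -0.30000)
Q*L = -3*I*sqrt(713743)/5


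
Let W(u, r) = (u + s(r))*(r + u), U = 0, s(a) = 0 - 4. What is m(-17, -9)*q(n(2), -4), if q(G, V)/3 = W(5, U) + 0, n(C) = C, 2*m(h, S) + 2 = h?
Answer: -285/2 ≈ -142.50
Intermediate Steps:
m(h, S) = -1 + h/2
s(a) = -4
W(u, r) = (-4 + u)*(r + u) (W(u, r) = (u - 4)*(r + u) = (-4 + u)*(r + u))
q(G, V) = 15 (q(G, V) = 3*((5**2 - 4*0 - 4*5 + 0*5) + 0) = 3*((25 + 0 - 20 + 0) + 0) = 3*(5 + 0) = 3*5 = 15)
m(-17, -9)*q(n(2), -4) = (-1 + (1/2)*(-17))*15 = (-1 - 17/2)*15 = -19/2*15 = -285/2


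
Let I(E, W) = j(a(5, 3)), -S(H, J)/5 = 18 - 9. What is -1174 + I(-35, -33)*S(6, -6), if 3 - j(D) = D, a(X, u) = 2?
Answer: -1219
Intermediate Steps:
S(H, J) = -45 (S(H, J) = -5*(18 - 9) = -5*9 = -45)
j(D) = 3 - D
I(E, W) = 1 (I(E, W) = 3 - 1*2 = 3 - 2 = 1)
-1174 + I(-35, -33)*S(6, -6) = -1174 + 1*(-45) = -1174 - 45 = -1219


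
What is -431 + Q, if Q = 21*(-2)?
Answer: -473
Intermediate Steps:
Q = -42
-431 + Q = -431 - 42 = -473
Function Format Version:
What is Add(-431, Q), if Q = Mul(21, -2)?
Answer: -473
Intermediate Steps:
Q = -42
Add(-431, Q) = Add(-431, -42) = -473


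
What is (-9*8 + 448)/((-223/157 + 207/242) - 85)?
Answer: -14285744/3250957 ≈ -4.3943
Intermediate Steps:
(-9*8 + 448)/((-223/157 + 207/242) - 85) = (-72 + 448)/((-223*1/157 + 207*(1/242)) - 85) = 376/((-223/157 + 207/242) - 85) = 376/(-21467/37994 - 85) = 376/(-3250957/37994) = 376*(-37994/3250957) = -14285744/3250957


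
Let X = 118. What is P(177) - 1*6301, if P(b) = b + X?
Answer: -6006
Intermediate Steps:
P(b) = 118 + b (P(b) = b + 118 = 118 + b)
P(177) - 1*6301 = (118 + 177) - 1*6301 = 295 - 6301 = -6006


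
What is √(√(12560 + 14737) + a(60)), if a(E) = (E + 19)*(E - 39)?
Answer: √(1659 + 9*√337) ≈ 42.711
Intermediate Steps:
a(E) = (-39 + E)*(19 + E) (a(E) = (19 + E)*(-39 + E) = (-39 + E)*(19 + E))
√(√(12560 + 14737) + a(60)) = √(√(12560 + 14737) + (-741 + 60² - 20*60)) = √(√27297 + (-741 + 3600 - 1200)) = √(9*√337 + 1659) = √(1659 + 9*√337)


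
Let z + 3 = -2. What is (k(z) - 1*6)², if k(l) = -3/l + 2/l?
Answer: 841/25 ≈ 33.640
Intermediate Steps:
z = -5 (z = -3 - 2 = -5)
k(l) = -1/l
(k(z) - 1*6)² = (-1/(-5) - 1*6)² = (-1*(-⅕) - 6)² = (⅕ - 6)² = (-29/5)² = 841/25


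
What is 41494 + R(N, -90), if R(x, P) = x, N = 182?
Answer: 41676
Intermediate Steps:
41494 + R(N, -90) = 41494 + 182 = 41676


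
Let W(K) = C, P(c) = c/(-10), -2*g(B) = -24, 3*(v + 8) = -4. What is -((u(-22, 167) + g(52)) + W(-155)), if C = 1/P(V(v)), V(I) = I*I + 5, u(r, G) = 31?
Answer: -35557/829 ≈ -42.891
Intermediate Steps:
v = -28/3 (v = -8 + (1/3)*(-4) = -8 - 4/3 = -28/3 ≈ -9.3333)
V(I) = 5 + I**2 (V(I) = I**2 + 5 = 5 + I**2)
g(B) = 12 (g(B) = -1/2*(-24) = 12)
P(c) = -c/10 (P(c) = c*(-1/10) = -c/10)
C = -90/829 (C = 1/(-(5 + (-28/3)**2)/10) = 1/(-(5 + 784/9)/10) = 1/(-1/10*829/9) = 1/(-829/90) = -90/829 ≈ -0.10856)
W(K) = -90/829
-((u(-22, 167) + g(52)) + W(-155)) = -((31 + 12) - 90/829) = -(43 - 90/829) = -1*35557/829 = -35557/829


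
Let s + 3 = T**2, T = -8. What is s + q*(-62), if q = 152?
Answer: -9363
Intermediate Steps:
s = 61 (s = -3 + (-8)**2 = -3 + 64 = 61)
s + q*(-62) = 61 + 152*(-62) = 61 - 9424 = -9363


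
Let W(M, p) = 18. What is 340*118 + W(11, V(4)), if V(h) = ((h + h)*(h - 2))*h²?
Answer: 40138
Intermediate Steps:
V(h) = 2*h³*(-2 + h) (V(h) = ((2*h)*(-2 + h))*h² = (2*h*(-2 + h))*h² = 2*h³*(-2 + h))
340*118 + W(11, V(4)) = 340*118 + 18 = 40120 + 18 = 40138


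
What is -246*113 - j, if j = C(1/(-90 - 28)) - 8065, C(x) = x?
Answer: -2328493/118 ≈ -19733.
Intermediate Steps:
j = -951671/118 (j = 1/(-90 - 28) - 8065 = 1/(-118) - 8065 = -1/118 - 8065 = -951671/118 ≈ -8065.0)
-246*113 - j = -246*113 - 1*(-951671/118) = -27798 + 951671/118 = -2328493/118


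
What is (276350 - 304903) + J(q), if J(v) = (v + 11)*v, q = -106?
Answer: -18483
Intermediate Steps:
J(v) = v*(11 + v) (J(v) = (11 + v)*v = v*(11 + v))
(276350 - 304903) + J(q) = (276350 - 304903) - 106*(11 - 106) = -28553 - 106*(-95) = -28553 + 10070 = -18483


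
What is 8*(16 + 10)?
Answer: 208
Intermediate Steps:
8*(16 + 10) = 8*26 = 208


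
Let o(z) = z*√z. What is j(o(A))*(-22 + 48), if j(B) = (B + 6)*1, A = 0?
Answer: 156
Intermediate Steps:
o(z) = z^(3/2)
j(B) = 6 + B (j(B) = (6 + B)*1 = 6 + B)
j(o(A))*(-22 + 48) = (6 + 0^(3/2))*(-22 + 48) = (6 + 0)*26 = 6*26 = 156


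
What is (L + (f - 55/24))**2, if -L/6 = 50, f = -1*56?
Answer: 73942801/576 ≈ 1.2837e+5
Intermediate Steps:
f = -56
L = -300 (L = -6*50 = -300)
(L + (f - 55/24))**2 = (-300 + (-56 - 55/24))**2 = (-300 - 1399/24)**2 = (-8599/24)**2 = 73942801/576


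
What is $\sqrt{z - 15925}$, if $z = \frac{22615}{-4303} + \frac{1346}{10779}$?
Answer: $\frac{2 i \sqrt{8567596118825284866}}{46382037} \approx 126.21 i$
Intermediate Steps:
$z = - \frac{237975247}{46382037}$ ($z = 22615 \left(- \frac{1}{4303}\right) + 1346 \cdot \frac{1}{10779} = - \frac{22615}{4303} + \frac{1346}{10779} = - \frac{237975247}{46382037} \approx -5.1308$)
$\sqrt{z - 15925} = \sqrt{- \frac{237975247}{46382037} - 15925} = \sqrt{- \frac{738871914472}{46382037}} = \frac{2 i \sqrt{8567596118825284866}}{46382037}$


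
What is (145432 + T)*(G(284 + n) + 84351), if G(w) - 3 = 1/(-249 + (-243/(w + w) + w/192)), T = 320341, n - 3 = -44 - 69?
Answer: 824653901215634/20989 ≈ 3.9290e+10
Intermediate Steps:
n = -110 (n = 3 + (-44 - 69) = 3 - 113 = -110)
G(w) = 3 + 1/(-249 - 243/(2*w) + w/192) (G(w) = 3 + 1/(-249 + (-243/(w + w) + w/192)) = 3 + 1/(-249 + (-243*1/(2*w) + w*(1/192))) = 3 + 1/(-249 + (-243/(2*w) + w/192)) = 3 + 1/(-249 - 243/(2*w) + w/192))
(145432 + T)*(G(284 + n) + 84351) = (145432 + 320341)*(3*(23328 - (284 - 110)² + 47744*(284 - 110))/(23328 - (284 - 110)² + 47808*(284 - 110)) + 84351) = 465773*(3*(23328 - 1*174² + 47744*174)/(23328 - 1*174² + 47808*174) + 84351) = 465773*(3*(23328 - 1*30276 + 8307456)/(23328 - 1*30276 + 8318592) + 84351) = 465773*(3*(23328 - 30276 + 8307456)/(23328 - 30276 + 8318592) + 84351) = 465773*(3*8300508/8311644 + 84351) = 465773*(3*(1/8311644)*8300508 + 84351) = 465773*(691709/230879 + 84351) = 465773*(19475566238/230879) = 824653901215634/20989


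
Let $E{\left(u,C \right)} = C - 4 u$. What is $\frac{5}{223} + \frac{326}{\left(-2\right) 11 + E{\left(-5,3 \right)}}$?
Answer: $\frac{72703}{223} \approx 326.02$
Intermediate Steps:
$\frac{5}{223} + \frac{326}{\left(-2\right) 11 + E{\left(-5,3 \right)}} = \frac{5}{223} + \frac{326}{\left(-2\right) 11 + \left(3 - -20\right)} = 5 \cdot \frac{1}{223} + \frac{326}{-22 + \left(3 + 20\right)} = \frac{5}{223} + \frac{326}{-22 + 23} = \frac{5}{223} + \frac{326}{1} = \frac{5}{223} + 326 \cdot 1 = \frac{5}{223} + 326 = \frac{72703}{223}$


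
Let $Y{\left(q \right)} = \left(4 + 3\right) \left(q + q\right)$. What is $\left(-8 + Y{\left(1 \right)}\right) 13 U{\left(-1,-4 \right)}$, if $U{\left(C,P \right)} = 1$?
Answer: $78$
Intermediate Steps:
$Y{\left(q \right)} = 14 q$ ($Y{\left(q \right)} = 7 \cdot 2 q = 14 q$)
$\left(-8 + Y{\left(1 \right)}\right) 13 U{\left(-1,-4 \right)} = \left(-8 + 14 \cdot 1\right) 13 \cdot 1 = \left(-8 + 14\right) 13 \cdot 1 = 6 \cdot 13 \cdot 1 = 78 \cdot 1 = 78$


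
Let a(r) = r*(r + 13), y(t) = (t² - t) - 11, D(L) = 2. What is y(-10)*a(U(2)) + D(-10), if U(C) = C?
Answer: 2972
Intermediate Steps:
y(t) = -11 + t² - t
a(r) = r*(13 + r)
y(-10)*a(U(2)) + D(-10) = (-11 + (-10)² - 1*(-10))*(2*(13 + 2)) + 2 = (-11 + 100 + 10)*(2*15) + 2 = 99*30 + 2 = 2970 + 2 = 2972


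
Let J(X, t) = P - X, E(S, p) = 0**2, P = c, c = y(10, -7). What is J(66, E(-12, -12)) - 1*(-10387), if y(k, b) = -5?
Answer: 10316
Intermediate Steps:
c = -5
P = -5
E(S, p) = 0
J(X, t) = -5 - X
J(66, E(-12, -12)) - 1*(-10387) = (-5 - 1*66) - 1*(-10387) = (-5 - 66) + 10387 = -71 + 10387 = 10316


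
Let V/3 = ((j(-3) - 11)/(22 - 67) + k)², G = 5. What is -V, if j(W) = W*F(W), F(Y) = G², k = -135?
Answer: -35868121/675 ≈ -53138.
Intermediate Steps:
F(Y) = 25 (F(Y) = 5² = 25)
j(W) = 25*W (j(W) = W*25 = 25*W)
V = 35868121/675 (V = 3*((25*(-3) - 11)/(22 - 67) - 135)² = 3*((-75 - 11)/(-45) - 135)² = 3*(-86*(-1/45) - 135)² = 3*(86/45 - 135)² = 3*(-5989/45)² = 3*(35868121/2025) = 35868121/675 ≈ 53138.)
-V = -1*35868121/675 = -35868121/675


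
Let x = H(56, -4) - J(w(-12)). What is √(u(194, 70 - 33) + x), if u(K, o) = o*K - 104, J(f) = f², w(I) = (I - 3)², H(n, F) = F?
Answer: I*√43555 ≈ 208.7*I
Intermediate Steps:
w(I) = (-3 + I)²
u(K, o) = -104 + K*o (u(K, o) = K*o - 104 = -104 + K*o)
x = -50629 (x = -4 - ((-3 - 12)²)² = -4 - ((-15)²)² = -4 - 1*225² = -4 - 1*50625 = -4 - 50625 = -50629)
√(u(194, 70 - 33) + x) = √((-104 + 194*(70 - 33)) - 50629) = √((-104 + 194*37) - 50629) = √((-104 + 7178) - 50629) = √(7074 - 50629) = √(-43555) = I*√43555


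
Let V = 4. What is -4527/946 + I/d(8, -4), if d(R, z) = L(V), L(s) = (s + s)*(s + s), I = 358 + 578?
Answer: 37233/3784 ≈ 9.8396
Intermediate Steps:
I = 936
L(s) = 4*s² (L(s) = (2*s)*(2*s) = 4*s²)
d(R, z) = 64 (d(R, z) = 4*4² = 4*16 = 64)
-4527/946 + I/d(8, -4) = -4527/946 + 936/64 = -4527*1/946 + 936*(1/64) = -4527/946 + 117/8 = 37233/3784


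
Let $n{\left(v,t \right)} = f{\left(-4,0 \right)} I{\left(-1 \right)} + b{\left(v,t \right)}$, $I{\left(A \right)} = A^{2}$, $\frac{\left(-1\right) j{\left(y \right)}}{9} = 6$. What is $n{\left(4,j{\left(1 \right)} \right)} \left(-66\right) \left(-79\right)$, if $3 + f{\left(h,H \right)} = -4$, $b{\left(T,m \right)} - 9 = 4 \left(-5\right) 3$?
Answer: $-302412$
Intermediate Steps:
$j{\left(y \right)} = -54$ ($j{\left(y \right)} = \left(-9\right) 6 = -54$)
$b{\left(T,m \right)} = -51$ ($b{\left(T,m \right)} = 9 + 4 \left(-5\right) 3 = 9 - 60 = -51$)
$f{\left(h,H \right)} = -7$ ($f{\left(h,H \right)} = -3 - 4 = -7$)
$n{\left(v,t \right)} = -58$ ($n{\left(v,t \right)} = - 7 \left(-1\right)^{2} - 51 = \left(-7\right) 1 - 51 = -7 - 51 = -58$)
$n{\left(4,j{\left(1 \right)} \right)} \left(-66\right) \left(-79\right) = \left(-58\right) \left(-66\right) \left(-79\right) = 3828 \left(-79\right) = -302412$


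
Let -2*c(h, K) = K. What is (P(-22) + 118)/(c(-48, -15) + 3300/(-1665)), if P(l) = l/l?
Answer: 3774/175 ≈ 21.566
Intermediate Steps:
P(l) = 1
c(h, K) = -K/2
(P(-22) + 118)/(c(-48, -15) + 3300/(-1665)) = (1 + 118)/(-1/2*(-15) + 3300/(-1665)) = 119/(15/2 + 3300*(-1/1665)) = 119/(15/2 - 220/111) = 119/(1225/222) = 119*(222/1225) = 3774/175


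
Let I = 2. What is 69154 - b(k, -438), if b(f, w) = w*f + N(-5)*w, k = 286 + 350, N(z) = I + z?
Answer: 346408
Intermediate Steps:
N(z) = 2 + z
k = 636
b(f, w) = -3*w + f*w (b(f, w) = w*f + (2 - 5)*w = f*w - 3*w = -3*w + f*w)
69154 - b(k, -438) = 69154 - (-438)*(-3 + 636) = 69154 - (-438)*633 = 69154 - 1*(-277254) = 69154 + 277254 = 346408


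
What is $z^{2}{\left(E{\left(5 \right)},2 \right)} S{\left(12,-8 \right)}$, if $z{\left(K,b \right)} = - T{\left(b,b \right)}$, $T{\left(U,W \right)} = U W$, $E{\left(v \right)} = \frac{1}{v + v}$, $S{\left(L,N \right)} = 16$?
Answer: $256$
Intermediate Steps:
$E{\left(v \right)} = \frac{1}{2 v}$
$z{\left(K,b \right)} = - b^{2}$ ($z{\left(K,b \right)} = - b b = - b^{2}$)
$z^{2}{\left(E{\left(5 \right)},2 \right)} S{\left(12,-8 \right)} = \left(- 2^{2}\right)^{2} \cdot 16 = \left(\left(-1\right) 4\right)^{2} \cdot 16 = \left(-4\right)^{2} \cdot 16 = 16 \cdot 16 = 256$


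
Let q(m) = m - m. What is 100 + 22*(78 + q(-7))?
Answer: 1816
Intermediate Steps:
q(m) = 0
100 + 22*(78 + q(-7)) = 100 + 22*(78 + 0) = 100 + 22*78 = 100 + 1716 = 1816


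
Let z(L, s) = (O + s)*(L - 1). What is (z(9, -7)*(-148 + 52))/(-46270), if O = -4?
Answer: -4224/23135 ≈ -0.18258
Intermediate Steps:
z(L, s) = (-1 + L)*(-4 + s) (z(L, s) = (-4 + s)*(L - 1) = (-4 + s)*(-1 + L) = (-1 + L)*(-4 + s))
(z(9, -7)*(-148 + 52))/(-46270) = ((4 - 1*(-7) - 4*9 + 9*(-7))*(-148 + 52))/(-46270) = ((4 + 7 - 36 - 63)*(-96))*(-1/46270) = -88*(-96)*(-1/46270) = 8448*(-1/46270) = -4224/23135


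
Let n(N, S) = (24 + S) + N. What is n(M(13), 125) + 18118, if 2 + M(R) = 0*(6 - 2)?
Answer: 18265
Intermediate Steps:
M(R) = -2 (M(R) = -2 + 0*(6 - 2) = -2 + 0*4 = -2 + 0 = -2)
n(N, S) = 24 + N + S
n(M(13), 125) + 18118 = (24 - 2 + 125) + 18118 = 147 + 18118 = 18265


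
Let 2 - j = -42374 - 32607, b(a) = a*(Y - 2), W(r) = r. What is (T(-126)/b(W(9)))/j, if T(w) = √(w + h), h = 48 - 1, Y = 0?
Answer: -I*√79/1349694 ≈ -6.5853e-6*I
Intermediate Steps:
b(a) = -2*a (b(a) = a*(0 - 2) = a*(-2) = -2*a)
h = 47
T(w) = √(47 + w) (T(w) = √(w + 47) = √(47 + w))
j = 74983 (j = 2 - (-42374 - 32607) = 2 - 1*(-74981) = 2 + 74981 = 74983)
(T(-126)/b(W(9)))/j = (√(47 - 126)/((-2*9)))/74983 = (√(-79)/(-18))*(1/74983) = ((I*√79)*(-1/18))*(1/74983) = -I*√79/18*(1/74983) = -I*√79/1349694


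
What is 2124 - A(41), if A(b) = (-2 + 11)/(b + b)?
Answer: 174159/82 ≈ 2123.9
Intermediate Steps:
A(b) = 9/(2*b) (A(b) = 9/((2*b)) = 9*(1/(2*b)) = 9/(2*b))
2124 - A(41) = 2124 - 9/(2*41) = 2124 - 1*9/82 = 2124 - 9/82 = 174159/82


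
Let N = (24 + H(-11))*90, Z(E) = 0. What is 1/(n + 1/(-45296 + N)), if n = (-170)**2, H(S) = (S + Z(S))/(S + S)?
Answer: 43091/1245329899 ≈ 3.4602e-5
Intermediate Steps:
H(S) = 1/2 (H(S) = (S + 0)/(S + S) = S/((2*S)) = S*(1/(2*S)) = 1/2)
n = 28900
N = 2205 (N = (24 + 1/2)*90 = (49/2)*90 = 2205)
1/(n + 1/(-45296 + N)) = 1/(28900 + 1/(-45296 + 2205)) = 1/(28900 + 1/(-43091)) = 1/(28900 - 1/43091) = 1/(1245329899/43091) = 43091/1245329899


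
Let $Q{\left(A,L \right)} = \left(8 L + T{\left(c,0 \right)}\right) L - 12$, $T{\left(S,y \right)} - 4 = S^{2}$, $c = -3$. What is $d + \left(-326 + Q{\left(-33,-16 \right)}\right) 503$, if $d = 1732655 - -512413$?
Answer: $3000574$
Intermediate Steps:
$T{\left(S,y \right)} = 4 + S^{2}$
$Q{\left(A,L \right)} = -12 + L \left(13 + 8 L\right)$ ($Q{\left(A,L \right)} = \left(8 L + \left(4 + \left(-3\right)^{2}\right)\right) L - 12 = \left(8 L + \left(4 + 9\right)\right) L - 12 = \left(8 L + 13\right) L - 12 = \left(13 + 8 L\right) L - 12 = L \left(13 + 8 L\right) - 12 = -12 + L \left(13 + 8 L\right)$)
$d = 2245068$ ($d = 1732655 + 512413 = 2245068$)
$d + \left(-326 + Q{\left(-33,-16 \right)}\right) 503 = 2245068 + \left(-326 + \left(-12 + 8 \left(-16\right)^{2} + 13 \left(-16\right)\right)\right) 503 = 2245068 + \left(-326 - -1828\right) 503 = 2245068 + \left(-326 + 1828\right) 503 = 2245068 + 1502 \cdot 503 = 2245068 + 755506 = 3000574$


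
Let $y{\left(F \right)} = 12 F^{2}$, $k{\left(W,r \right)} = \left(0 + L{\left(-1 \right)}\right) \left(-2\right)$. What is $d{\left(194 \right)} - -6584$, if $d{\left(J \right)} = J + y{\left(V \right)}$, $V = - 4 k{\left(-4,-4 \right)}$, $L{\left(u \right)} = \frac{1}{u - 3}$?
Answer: $6826$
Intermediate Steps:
$L{\left(u \right)} = \frac{1}{-3 + u}$
$k{\left(W,r \right)} = \frac{1}{2}$ ($k{\left(W,r \right)} = \left(0 + \frac{1}{-3 - 1}\right) \left(-2\right) = \left(0 + \frac{1}{-4}\right) \left(-2\right) = \left(0 - \frac{1}{4}\right) \left(-2\right) = \left(- \frac{1}{4}\right) \left(-2\right) = \frac{1}{2}$)
$V = -2$ ($V = \left(-4\right) \frac{1}{2} = -2$)
$d{\left(J \right)} = 48 + J$ ($d{\left(J \right)} = J + 12 \left(-2\right)^{2} = J + 12 \cdot 4 = J + 48 = 48 + J$)
$d{\left(194 \right)} - -6584 = \left(48 + 194\right) - -6584 = 242 + 6584 = 6826$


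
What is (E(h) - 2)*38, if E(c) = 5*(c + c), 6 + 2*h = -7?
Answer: -2546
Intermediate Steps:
h = -13/2 (h = -3 + (½)*(-7) = -3 - 7/2 = -13/2 ≈ -6.5000)
E(c) = 10*c (E(c) = 5*(2*c) = 10*c)
(E(h) - 2)*38 = (10*(-13/2) - 2)*38 = (-65 - 2)*38 = -67*38 = -2546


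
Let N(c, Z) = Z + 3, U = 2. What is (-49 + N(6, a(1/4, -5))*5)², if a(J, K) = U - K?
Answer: 1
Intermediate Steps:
a(J, K) = 2 - K
N(c, Z) = 3 + Z
(-49 + N(6, a(1/4, -5))*5)² = (-49 + (3 + (2 - 1*(-5)))*5)² = (-49 + (3 + (2 + 5))*5)² = (-49 + (3 + 7)*5)² = (-49 + 10*5)² = (-49 + 50)² = 1² = 1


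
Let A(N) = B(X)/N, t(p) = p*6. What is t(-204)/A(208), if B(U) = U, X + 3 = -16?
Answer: 254592/19 ≈ 13400.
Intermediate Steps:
X = -19 (X = -3 - 16 = -19)
t(p) = 6*p
A(N) = -19/N
t(-204)/A(208) = (6*(-204))/((-19/208)) = -1224/((-19*1/208)) = -1224/(-19/208) = -1224*(-208/19) = 254592/19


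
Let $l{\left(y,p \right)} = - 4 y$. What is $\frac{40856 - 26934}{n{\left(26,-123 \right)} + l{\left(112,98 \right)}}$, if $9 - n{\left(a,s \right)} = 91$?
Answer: $- \frac{6961}{265} \approx -26.268$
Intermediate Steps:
$n{\left(a,s \right)} = -82$ ($n{\left(a,s \right)} = 9 - 91 = -82$)
$\frac{40856 - 26934}{n{\left(26,-123 \right)} + l{\left(112,98 \right)}} = \frac{40856 - 26934}{-82 - 448} = \frac{13922}{-82 - 448} = \frac{13922}{-530} = 13922 \left(- \frac{1}{530}\right) = - \frac{6961}{265}$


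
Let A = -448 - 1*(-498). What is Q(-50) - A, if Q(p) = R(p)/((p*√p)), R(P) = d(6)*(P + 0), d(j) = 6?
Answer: -50 - 3*I*√2/5 ≈ -50.0 - 0.84853*I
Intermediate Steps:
R(P) = 6*P (R(P) = 6*(P + 0) = 6*P)
A = 50 (A = -448 + 498 = 50)
Q(p) = 6/√p (Q(p) = (6*p)/((p*√p)) = (6*p)/(p^(3/2)) = (6*p)/p^(3/2) = 6/√p)
Q(-50) - A = 6/√(-50) - 1*50 = 6*(-I*√2/10) - 50 = -3*I*√2/5 - 50 = -50 - 3*I*√2/5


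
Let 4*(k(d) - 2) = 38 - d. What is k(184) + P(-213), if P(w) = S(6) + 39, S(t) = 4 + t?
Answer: 29/2 ≈ 14.500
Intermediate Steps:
k(d) = 23/2 - d/4 (k(d) = 2 + (38 - d)/4 = 2 + (19/2 - d/4) = 23/2 - d/4)
P(w) = 49 (P(w) = (4 + 6) + 39 = 10 + 39 = 49)
k(184) + P(-213) = (23/2 - ¼*184) + 49 = (23/2 - 46) + 49 = -69/2 + 49 = 29/2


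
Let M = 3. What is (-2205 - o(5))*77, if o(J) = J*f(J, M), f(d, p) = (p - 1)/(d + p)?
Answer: -679525/4 ≈ -1.6988e+5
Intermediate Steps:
f(d, p) = (-1 + p)/(d + p)
o(J) = 2*J/(3 + J) (o(J) = J*((-1 + 3)/(J + 3)) = J*(2/(3 + J)) = 2*J/(3 + J))
(-2205 - o(5))*77 = (-2205 - 2*5/(3 + 5))*77 = (-2205 - 2*5/8)*77 = (-2205 - 1*5/4)*77 = (-2205 - 5/4)*77 = -8825/4*77 = -679525/4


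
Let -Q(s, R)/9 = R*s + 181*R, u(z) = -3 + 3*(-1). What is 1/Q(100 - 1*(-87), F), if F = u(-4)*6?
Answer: 1/119232 ≈ 8.3870e-6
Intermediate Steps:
u(z) = -6 (u(z) = -3 - 3 = -6)
F = -36 (F = -6*6 = -36)
Q(s, R) = -1629*R - 9*R*s (Q(s, R) = -9*(R*s + 181*R) = -9*(181*R + R*s) = -1629*R - 9*R*s)
1/Q(100 - 1*(-87), F) = 1/(-9*(-36)*(181 + (100 - 1*(-87)))) = 1/(-9*(-36)*(181 + (100 + 87))) = 1/(-9*(-36)*(181 + 187)) = 1/(-9*(-36)*368) = 1/119232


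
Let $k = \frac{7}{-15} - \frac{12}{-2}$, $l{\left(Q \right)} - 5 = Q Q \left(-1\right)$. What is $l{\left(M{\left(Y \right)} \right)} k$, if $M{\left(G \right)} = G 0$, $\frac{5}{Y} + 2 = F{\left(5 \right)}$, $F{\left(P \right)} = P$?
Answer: $\frac{83}{3} \approx 27.667$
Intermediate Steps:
$Y = \frac{5}{3}$ ($Y = \frac{5}{-2 + 5} = \frac{5}{3} \approx 1.6667$)
$M{\left(G \right)} = 0$
$l{\left(Q \right)} = 5 - Q^{2}$ ($l{\left(Q \right)} = 5 + Q Q \left(-1\right) = 5 + Q^{2} \left(-1\right) = 5 - Q^{2}$)
$k = \frac{83}{15}$ ($k = 7 \left(- \frac{1}{15}\right) - -6 = - \frac{7}{15} + 6 = \frac{83}{15} \approx 5.5333$)
$l{\left(M{\left(Y \right)} \right)} k = \left(5 - 0^{2}\right) \frac{83}{15} = \left(5 - 0\right) \frac{83}{15} = \left(5 + 0\right) \frac{83}{15} = 5 \cdot \frac{83}{15} = \frac{83}{3}$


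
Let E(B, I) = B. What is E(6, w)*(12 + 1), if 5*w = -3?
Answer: 78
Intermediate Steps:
w = -⅗ (w = (⅕)*(-3) = -⅗ ≈ -0.60000)
E(6, w)*(12 + 1) = 6*(12 + 1) = 6*13 = 78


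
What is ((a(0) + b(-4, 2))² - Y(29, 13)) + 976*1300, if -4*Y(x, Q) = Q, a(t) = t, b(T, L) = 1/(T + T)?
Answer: 81203409/64 ≈ 1.2688e+6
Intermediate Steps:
b(T, L) = 1/(2*T)
Y(x, Q) = -Q/4
((a(0) + b(-4, 2))² - Y(29, 13)) + 976*1300 = ((0 + (½)/(-4))² - (-1)*13/4) + 976*1300 = ((0 + (½)*(-¼))² - 1*(-13/4)) + 1268800 = ((0 - ⅛)² + 13/4) + 1268800 = ((-⅛)² + 13/4) + 1268800 = (1/64 + 13/4) + 1268800 = 209/64 + 1268800 = 81203409/64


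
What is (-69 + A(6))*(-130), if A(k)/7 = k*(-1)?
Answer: 14430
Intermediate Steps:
A(k) = -7*k (A(k) = 7*(k*(-1)) = 7*(-k) = -7*k)
(-69 + A(6))*(-130) = (-69 - 7*6)*(-130) = (-69 - 42)*(-130) = -111*(-130) = 14430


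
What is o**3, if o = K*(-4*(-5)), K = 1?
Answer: 8000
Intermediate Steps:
o = 20 (o = 1*(-4*(-5)) = 1*20 = 20)
o**3 = 20**3 = 8000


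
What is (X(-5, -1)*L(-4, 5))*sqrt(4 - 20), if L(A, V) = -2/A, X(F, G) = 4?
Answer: 8*I ≈ 8.0*I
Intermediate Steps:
(X(-5, -1)*L(-4, 5))*sqrt(4 - 20) = (4*(-2/(-4)))*sqrt(4 - 20) = (4*(-2*(-1/4)))*sqrt(-16) = (4*(1/2))*(4*I) = 2*(4*I) = 8*I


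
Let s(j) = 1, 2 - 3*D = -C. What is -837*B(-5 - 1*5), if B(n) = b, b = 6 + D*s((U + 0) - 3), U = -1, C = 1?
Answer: -5859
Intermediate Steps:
D = 1 (D = ⅔ - (-1)/3 = ⅔ - ⅓*(-1) = ⅔ + ⅓ = 1)
b = 7 (b = 6 + 1*1 = 6 + 1 = 7)
B(n) = 7
-837*B(-5 - 1*5) = -837*7 = -5859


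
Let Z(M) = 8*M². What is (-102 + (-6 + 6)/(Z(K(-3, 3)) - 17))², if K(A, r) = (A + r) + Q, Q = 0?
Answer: 10404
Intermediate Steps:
K(A, r) = A + r (K(A, r) = (A + r) + 0 = A + r)
(-102 + (-6 + 6)/(Z(K(-3, 3)) - 17))² = (-102 + (-6 + 6)/(8*(-3 + 3)² - 17))² = (-102 + 0/(8*0² - 17))² = (-102 + 0/(8*0 - 17))² = (-102 + 0/(0 - 17))² = (-102 + 0/(-17))² = (-102 + 0*(-1/17))² = (-102 + 0)² = (-102)² = 10404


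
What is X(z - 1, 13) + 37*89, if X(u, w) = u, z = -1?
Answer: 3291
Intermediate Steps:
X(z - 1, 13) + 37*89 = (-1 - 1) + 37*89 = -2 + 3293 = 3291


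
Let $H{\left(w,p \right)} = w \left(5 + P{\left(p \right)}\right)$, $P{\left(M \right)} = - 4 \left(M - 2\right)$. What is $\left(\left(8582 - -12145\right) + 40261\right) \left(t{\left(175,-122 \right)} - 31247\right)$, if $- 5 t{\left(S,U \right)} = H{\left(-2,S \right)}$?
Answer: $- \frac{9612257692}{5} \approx -1.9225 \cdot 10^{9}$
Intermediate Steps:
$P{\left(M \right)} = 8 - 4 M$ ($P{\left(M \right)} = - 4 \left(-2 + M\right) = 8 - 4 M$)
$H{\left(w,p \right)} = w \left(13 - 4 p\right)$ ($H{\left(w,p \right)} = w \left(5 - \left(-8 + 4 p\right)\right) = w \left(13 - 4 p\right)$)
$t{\left(S,U \right)} = \frac{26}{5} - \frac{8 S}{5}$ ($t{\left(S,U \right)} = - \frac{\left(-2\right) \left(13 - 4 S\right)}{5} = - \frac{-26 + 8 S}{5} = \frac{26}{5} - \frac{8 S}{5}$)
$\left(\left(8582 - -12145\right) + 40261\right) \left(t{\left(175,-122 \right)} - 31247\right) = \left(\left(8582 - -12145\right) + 40261\right) \left(\left(\frac{26}{5} - 280\right) - 31247\right) = \left(\left(8582 + 12145\right) + 40261\right) \left(\left(\frac{26}{5} - 280\right) - 31247\right) = \left(20727 + 40261\right) \left(- \frac{1374}{5} - 31247\right) = 60988 \left(- \frac{157609}{5}\right) = - \frac{9612257692}{5}$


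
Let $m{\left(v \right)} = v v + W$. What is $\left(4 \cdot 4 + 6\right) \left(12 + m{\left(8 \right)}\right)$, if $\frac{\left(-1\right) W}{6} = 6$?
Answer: $880$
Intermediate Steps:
$W = -36$ ($W = \left(-6\right) 6 = -36$)
$m{\left(v \right)} = -36 + v^{2}$ ($m{\left(v \right)} = v v - 36 = v^{2} - 36 = -36 + v^{2}$)
$\left(4 \cdot 4 + 6\right) \left(12 + m{\left(8 \right)}\right) = \left(4 \cdot 4 + 6\right) \left(12 - \left(36 - 8^{2}\right)\right) = \left(16 + 6\right) \left(12 + \left(-36 + 64\right)\right) = 22 \left(12 + 28\right) = 22 \cdot 40 = 880$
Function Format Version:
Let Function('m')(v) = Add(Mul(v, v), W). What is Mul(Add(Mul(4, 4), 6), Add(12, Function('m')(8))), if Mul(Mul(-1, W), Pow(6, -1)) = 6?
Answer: 880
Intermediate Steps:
W = -36 (W = Mul(-6, 6) = -36)
Function('m')(v) = Add(-36, Pow(v, 2)) (Function('m')(v) = Add(Mul(v, v), -36) = Add(Pow(v, 2), -36) = Add(-36, Pow(v, 2)))
Mul(Add(Mul(4, 4), 6), Add(12, Function('m')(8))) = Mul(Add(Mul(4, 4), 6), Add(12, Add(-36, Pow(8, 2)))) = Mul(Add(16, 6), Add(12, Add(-36, 64))) = Mul(22, Add(12, 28)) = Mul(22, 40) = 880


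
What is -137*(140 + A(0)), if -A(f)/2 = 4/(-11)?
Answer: -212076/11 ≈ -19280.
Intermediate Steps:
A(f) = 8/11 (A(f) = -8/(-11) = -8*(-1)/11 = -2*(-4/11) = 8/11)
-137*(140 + A(0)) = -137*(140 + 8/11) = -137*1548/11 = -212076/11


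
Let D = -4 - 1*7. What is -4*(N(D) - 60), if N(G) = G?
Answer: 284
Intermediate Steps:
D = -11 (D = -4 - 7 = -11)
-4*(N(D) - 60) = -4*(-11 - 60) = -4*(-71) = 284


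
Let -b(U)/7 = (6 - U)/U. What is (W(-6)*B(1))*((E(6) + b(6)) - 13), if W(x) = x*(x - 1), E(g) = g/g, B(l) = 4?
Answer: -2016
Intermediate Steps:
E(g) = 1
W(x) = x*(-1 + x)
b(U) = -7*(6 - U)/U
(W(-6)*B(1))*((E(6) + b(6)) - 13) = (-6*(-1 - 6)*4)*((1 + (7 - 42/6)) - 13) = (-6*(-7)*4)*((1 + (7 - 42*⅙)) - 13) = (42*4)*((1 + (7 - 7)) - 13) = 168*((1 + 0) - 13) = 168*(1 - 13) = 168*(-12) = -2016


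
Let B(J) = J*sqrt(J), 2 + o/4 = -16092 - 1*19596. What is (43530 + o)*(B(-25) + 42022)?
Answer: -4169843060 + 12403750*I ≈ -4.1698e+9 + 1.2404e+7*I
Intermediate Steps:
o = -142760 (o = -8 + 4*(-16092 - 1*19596) = -8 + 4*(-16092 - 19596) = -8 + 4*(-35688) = -8 - 142752 = -142760)
B(J) = J**(3/2)
(43530 + o)*(B(-25) + 42022) = (43530 - 142760)*((-25)**(3/2) + 42022) = -99230*(-125*I + 42022) = -99230*(42022 - 125*I) = -4169843060 + 12403750*I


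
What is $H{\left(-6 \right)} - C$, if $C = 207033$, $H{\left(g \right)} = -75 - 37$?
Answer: $-207145$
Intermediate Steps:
$H{\left(g \right)} = -112$
$H{\left(-6 \right)} - C = -112 - 207033 = -207145$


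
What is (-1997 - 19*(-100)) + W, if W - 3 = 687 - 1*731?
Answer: -138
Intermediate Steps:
W = -41 (W = 3 + (687 - 1*731) = 3 + (687 - 731) = 3 - 44 = -41)
(-1997 - 19*(-100)) + W = (-1997 - 19*(-100)) - 41 = (-1997 + 1900) - 41 = -97 - 41 = -138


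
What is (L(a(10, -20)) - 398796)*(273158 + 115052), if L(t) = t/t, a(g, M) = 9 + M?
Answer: -154816206950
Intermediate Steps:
L(t) = 1
(L(a(10, -20)) - 398796)*(273158 + 115052) = (1 - 398796)*(273158 + 115052) = -398795*388210 = -154816206950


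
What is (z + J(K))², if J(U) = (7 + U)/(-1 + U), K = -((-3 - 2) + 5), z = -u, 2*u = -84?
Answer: 1225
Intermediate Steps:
u = -42 (u = (½)*(-84) = -42)
z = 42 (z = -1*(-42) = 42)
K = 0 (K = -(-5 + 5) = -1*0 = 0)
J(U) = (7 + U)/(-1 + U)
(z + J(K))² = (42 + (7 + 0)/(-1 + 0))² = (42 + 7/(-1))² = (42 - 1*7)² = (42 - 7)² = 35² = 1225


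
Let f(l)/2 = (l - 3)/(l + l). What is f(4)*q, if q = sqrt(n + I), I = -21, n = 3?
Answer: 3*I*sqrt(2)/4 ≈ 1.0607*I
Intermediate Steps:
f(l) = (-3 + l)/l (f(l) = 2*((l - 3)/(l + l)) = 2*((-3 + l)/((2*l))) = 2*((-3 + l)*(1/(2*l))) = 2*((-3 + l)/(2*l)) = (-3 + l)/l)
q = 3*I*sqrt(2) (q = sqrt(3 - 21) = sqrt(-18) = 3*I*sqrt(2) ≈ 4.2426*I)
f(4)*q = ((-3 + 4)/4)*(3*I*sqrt(2)) = ((1/4)*1)*(3*I*sqrt(2)) = (3*I*sqrt(2))/4 = 3*I*sqrt(2)/4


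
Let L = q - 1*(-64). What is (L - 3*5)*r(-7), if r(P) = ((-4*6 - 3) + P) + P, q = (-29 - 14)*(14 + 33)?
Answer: 80852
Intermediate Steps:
q = -2021 (q = -43*47 = -2021)
r(P) = -27 + 2*P (r(P) = ((-24 - 3) + P) + P = (-27 + P) + P = -27 + 2*P)
L = -1957 (L = -2021 - 1*(-64) = -2021 + 64 = -1957)
(L - 3*5)*r(-7) = (-1957 - 3*5)*(-27 + 2*(-7)) = (-1957 - 15)*(-27 - 14) = -1972*(-41) = 80852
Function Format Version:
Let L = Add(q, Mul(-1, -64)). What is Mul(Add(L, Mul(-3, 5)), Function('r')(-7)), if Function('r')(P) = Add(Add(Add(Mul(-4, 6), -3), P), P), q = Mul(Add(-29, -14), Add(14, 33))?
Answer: 80852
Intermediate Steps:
q = -2021 (q = Mul(-43, 47) = -2021)
Function('r')(P) = Add(-27, Mul(2, P)) (Function('r')(P) = Add(Add(Add(-24, -3), P), P) = Add(Add(-27, P), P) = Add(-27, Mul(2, P)))
L = -1957 (L = Add(-2021, Mul(-1, -64)) = Add(-2021, 64) = -1957)
Mul(Add(L, Mul(-3, 5)), Function('r')(-7)) = Mul(Add(-1957, Mul(-3, 5)), Add(-27, Mul(2, -7))) = Mul(Add(-1957, -15), Add(-27, -14)) = Mul(-1972, -41) = 80852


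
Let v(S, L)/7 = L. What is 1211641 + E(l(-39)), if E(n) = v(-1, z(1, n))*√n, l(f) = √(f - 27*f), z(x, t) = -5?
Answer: 1211641 - 35*6^(¼)*√13 ≈ 1.2114e+6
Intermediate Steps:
v(S, L) = 7*L
l(f) = √26*√(-f) (l(f) = √(-26*f) = √26*√(-f))
E(n) = -35*√n (E(n) = (7*(-5))*√n = -35*√n)
1211641 + E(l(-39)) = 1211641 - 35*26^(¼)*39^(¼) = 1211641 - 35*6^(¼)*√13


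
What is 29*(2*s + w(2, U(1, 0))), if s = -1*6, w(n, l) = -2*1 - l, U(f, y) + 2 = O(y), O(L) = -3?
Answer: -261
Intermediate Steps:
U(f, y) = -5 (U(f, y) = -2 - 3 = -5)
w(n, l) = -2 - l
s = -6
29*(2*s + w(2, U(1, 0))) = 29*(2*(-6) + (-2 - 1*(-5))) = 29*(-12 + (-2 + 5)) = 29*(-12 + 3) = 29*(-9) = -261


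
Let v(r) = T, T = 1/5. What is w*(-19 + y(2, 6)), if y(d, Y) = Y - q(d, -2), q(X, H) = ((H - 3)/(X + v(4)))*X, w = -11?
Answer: 93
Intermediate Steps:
T = ⅕ ≈ 0.20000
v(r) = ⅕
q(X, H) = X*(-3 + H)/(⅕ + X) (q(X, H) = ((H - 3)/(X + ⅕))*X = ((-3 + H)/(⅕ + X))*X = X*(-3 + H)/(⅕ + X))
y(d, Y) = Y + 25*d/(1 + 5*d) (y(d, Y) = Y - 5*d*(-3 - 2)/(1 + 5*d) = Y - 5*d*(-5)/(1 + 5*d) = Y - (-25)*d/(1 + 5*d) = Y + 25*d/(1 + 5*d))
w*(-19 + y(2, 6)) = -11*(-19 + (25*2 + 6*(1 + 5*2))/(1 + 5*2)) = -11*(-19 + (50 + 6*(1 + 10))/(1 + 10)) = -11*(-19 + (50 + 6*11)/11) = -11*(-19 + (50 + 66)/11) = -11*(-19 + (1/11)*116) = -11*(-19 + 116/11) = -11*(-93/11) = 93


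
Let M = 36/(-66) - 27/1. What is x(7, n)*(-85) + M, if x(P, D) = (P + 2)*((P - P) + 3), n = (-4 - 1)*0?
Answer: -25548/11 ≈ -2322.5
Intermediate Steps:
n = 0 (n = -5*0 = 0)
M = -303/11 (M = 36*(-1/66) - 27*1 = -6/11 - 27 = -303/11 ≈ -27.545)
x(P, D) = 6 + 3*P (x(P, D) = (2 + P)*(0 + 3) = (2 + P)*3 = 6 + 3*P)
x(7, n)*(-85) + M = (6 + 3*7)*(-85) - 303/11 = (6 + 21)*(-85) - 303/11 = 27*(-85) - 303/11 = -2295 - 303/11 = -25548/11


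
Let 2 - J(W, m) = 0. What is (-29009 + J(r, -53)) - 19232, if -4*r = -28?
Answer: -48239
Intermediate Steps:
r = 7 (r = -¼*(-28) = 7)
J(W, m) = 2 (J(W, m) = 2 - 1*0 = 2 + 0 = 2)
(-29009 + J(r, -53)) - 19232 = (-29009 + 2) - 19232 = -29007 - 19232 = -48239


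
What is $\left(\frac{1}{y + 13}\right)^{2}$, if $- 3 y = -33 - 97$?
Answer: $\frac{9}{28561} \approx 0.00031511$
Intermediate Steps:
$y = \frac{130}{3}$ ($y = - \frac{-33 - 97}{3} = \left(- \frac{1}{3}\right) \left(-130\right) = \frac{130}{3} \approx 43.333$)
$\left(\frac{1}{y + 13}\right)^{2} = \left(\frac{1}{\frac{130}{3} + 13}\right)^{2} = \left(\frac{1}{\frac{169}{3}}\right)^{2} = \left(\frac{3}{169}\right)^{2} = \frac{9}{28561}$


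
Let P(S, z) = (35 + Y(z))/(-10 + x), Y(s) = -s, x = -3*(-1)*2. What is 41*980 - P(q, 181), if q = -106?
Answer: 80287/2 ≈ 40144.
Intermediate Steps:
x = 6 (x = 3*2 = 6)
P(S, z) = -35/4 + z/4 (P(S, z) = (35 - z)/(-10 + 6) = (35 - z)/(-4) = (35 - z)*(-¼) = -35/4 + z/4)
41*980 - P(q, 181) = 41*980 - (-35/4 + (¼)*181) = 40180 - (-35/4 + 181/4) = 40180 - 1*73/2 = 40180 - 73/2 = 80287/2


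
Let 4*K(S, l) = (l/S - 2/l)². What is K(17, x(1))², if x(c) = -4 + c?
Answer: 390625/108243216 ≈ 0.0036088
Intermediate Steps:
K(S, l) = (-2/l + l/S)²/4 (K(S, l) = (l/S - 2/l)²/4 = (-2/l + l/S)²/4)
K(17, x(1))² = ((¼)*(-(-4 + 1)² + 2*17)²/(17²*(-4 + 1)²))² = ((¼)*(1/289)*(-1*(-3)² + 34)²/(-3)²)² = ((¼)*(1/289)*(⅑)*(-1*9 + 34)²)² = ((¼)*(1/289)*(⅑)*(-9 + 34)²)² = ((¼)*(1/289)*(⅑)*25²)² = ((¼)*(1/289)*(⅑)*625)² = (625/10404)² = 390625/108243216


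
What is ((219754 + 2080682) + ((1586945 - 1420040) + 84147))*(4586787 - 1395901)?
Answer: 8141507338368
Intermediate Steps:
((219754 + 2080682) + ((1586945 - 1420040) + 84147))*(4586787 - 1395901) = (2300436 + (166905 + 84147))*3190886 = (2300436 + 251052)*3190886 = 2551488*3190886 = 8141507338368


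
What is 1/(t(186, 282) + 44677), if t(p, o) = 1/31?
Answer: 31/1384988 ≈ 2.2383e-5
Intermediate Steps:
t(p, o) = 1/31
1/(t(186, 282) + 44677) = 1/(1/31 + 44677) = 1/(1384988/31) = 31/1384988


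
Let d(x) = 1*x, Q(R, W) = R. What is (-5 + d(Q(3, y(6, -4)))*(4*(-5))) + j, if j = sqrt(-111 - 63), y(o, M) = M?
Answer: -65 + I*sqrt(174) ≈ -65.0 + 13.191*I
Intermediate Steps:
j = I*sqrt(174) (j = sqrt(-174) = I*sqrt(174) ≈ 13.191*I)
d(x) = x
(-5 + d(Q(3, y(6, -4)))*(4*(-5))) + j = (-5 + 3*(4*(-5))) + I*sqrt(174) = (-5 + 3*(-20)) + I*sqrt(174) = (-5 - 60) + I*sqrt(174) = -65 + I*sqrt(174)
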